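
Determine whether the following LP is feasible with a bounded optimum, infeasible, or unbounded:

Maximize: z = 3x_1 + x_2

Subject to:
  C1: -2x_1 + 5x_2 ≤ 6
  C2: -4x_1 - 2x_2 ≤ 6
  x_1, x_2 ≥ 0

Unbounded (objective can increase without bound)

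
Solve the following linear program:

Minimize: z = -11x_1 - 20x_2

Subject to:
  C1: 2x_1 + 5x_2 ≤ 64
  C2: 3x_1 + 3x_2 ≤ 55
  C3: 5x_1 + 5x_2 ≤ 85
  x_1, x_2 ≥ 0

Evaluate the objective at each vertex of the feasible region:
  z(0, 0) = 0
  z(17, 0) = -187
  z(7, 10) = -277  ←
  z(0, 12.8) = -256
The minimum is at x_1 = 7, x_2 = 10.

x_1 = 7, x_2 = 10, z = -277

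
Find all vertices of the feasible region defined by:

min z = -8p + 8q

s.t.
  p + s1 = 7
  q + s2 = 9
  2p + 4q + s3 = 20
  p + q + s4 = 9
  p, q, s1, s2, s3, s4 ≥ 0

(0, 0), (7, 0), (7, 1.5), (0, 5)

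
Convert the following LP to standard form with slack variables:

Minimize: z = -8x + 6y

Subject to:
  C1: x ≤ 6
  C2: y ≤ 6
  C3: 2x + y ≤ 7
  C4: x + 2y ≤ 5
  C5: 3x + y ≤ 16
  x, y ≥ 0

min z = -8x + 6y

s.t.
  x + s1 = 6
  y + s2 = 6
  2x + y + s3 = 7
  x + 2y + s4 = 5
  3x + y + s5 = 16
  x, y, s1, s2, s3, s4, s5 ≥ 0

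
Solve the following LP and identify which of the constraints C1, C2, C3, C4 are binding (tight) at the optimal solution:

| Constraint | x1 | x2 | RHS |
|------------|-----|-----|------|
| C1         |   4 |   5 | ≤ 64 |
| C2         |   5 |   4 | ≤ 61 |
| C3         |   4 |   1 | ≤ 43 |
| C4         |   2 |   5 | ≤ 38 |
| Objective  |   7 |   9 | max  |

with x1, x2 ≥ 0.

At x1 = 9, x2 = 4, compute slack b - a·x for each constraint:
  C1: 64 − 56 = 8  (slack)
  C2: 61 − 61 = 0  (binding)
  C3: 43 − 40 = 3  (slack)
  C4: 38 − 38 = 0  (binding)

Optimal: x1 = 9, x2 = 4
Binding: C2, C4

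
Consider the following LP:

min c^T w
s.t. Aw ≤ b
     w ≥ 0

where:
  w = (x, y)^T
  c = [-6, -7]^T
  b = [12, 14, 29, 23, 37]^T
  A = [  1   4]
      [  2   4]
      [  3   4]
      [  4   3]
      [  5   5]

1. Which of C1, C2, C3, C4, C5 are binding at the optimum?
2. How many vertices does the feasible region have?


1. C2, C4
2. 5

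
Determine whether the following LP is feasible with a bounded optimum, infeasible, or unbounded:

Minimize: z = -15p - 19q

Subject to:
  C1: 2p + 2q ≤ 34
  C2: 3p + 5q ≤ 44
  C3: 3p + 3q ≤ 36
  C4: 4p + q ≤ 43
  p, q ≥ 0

Feasible with a bounded optimal solution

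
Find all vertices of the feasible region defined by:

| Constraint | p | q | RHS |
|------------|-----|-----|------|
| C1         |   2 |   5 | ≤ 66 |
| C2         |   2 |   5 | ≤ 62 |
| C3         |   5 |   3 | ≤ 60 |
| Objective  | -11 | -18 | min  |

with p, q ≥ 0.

(0, 0), (12, 0), (6, 10), (0, 12.4)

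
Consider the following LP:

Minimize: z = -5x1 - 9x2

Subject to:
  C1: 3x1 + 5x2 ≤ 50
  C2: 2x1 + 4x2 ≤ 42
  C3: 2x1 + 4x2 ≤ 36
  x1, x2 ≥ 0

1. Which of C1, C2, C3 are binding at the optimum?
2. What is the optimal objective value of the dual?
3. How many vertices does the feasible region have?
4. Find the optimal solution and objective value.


1. C1, C3
2. -86
3. 4
4. x1 = 10, x2 = 4, z = -86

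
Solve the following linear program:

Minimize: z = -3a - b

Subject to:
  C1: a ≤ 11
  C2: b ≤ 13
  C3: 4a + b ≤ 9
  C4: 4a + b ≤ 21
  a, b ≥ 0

Evaluate the objective at each vertex of the feasible region:
  z(0, 0) = 0
  z(2.25, 0) = -6.75
  z(0, 9) = -9  ←
The minimum is at a = 0, b = 9.

a = 0, b = 9, z = -9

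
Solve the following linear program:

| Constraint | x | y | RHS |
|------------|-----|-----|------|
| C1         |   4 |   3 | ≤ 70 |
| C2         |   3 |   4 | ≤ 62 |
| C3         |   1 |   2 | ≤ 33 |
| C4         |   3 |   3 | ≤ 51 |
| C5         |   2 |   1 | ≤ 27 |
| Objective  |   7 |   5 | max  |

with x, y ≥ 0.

Evaluate the objective at each vertex of the feasible region:
  z(0, 0) = 0
  z(13.5, 0) = 94.5
  z(10, 7) = 105  ←
  z(6, 11) = 97
  z(0, 15.5) = 77.5
The maximum is at x = 10, y = 7.

x = 10, y = 7, z = 105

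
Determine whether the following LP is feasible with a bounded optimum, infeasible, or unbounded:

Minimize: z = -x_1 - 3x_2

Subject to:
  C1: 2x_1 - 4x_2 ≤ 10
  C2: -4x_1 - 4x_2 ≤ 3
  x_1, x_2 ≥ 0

Unbounded (objective can decrease without bound)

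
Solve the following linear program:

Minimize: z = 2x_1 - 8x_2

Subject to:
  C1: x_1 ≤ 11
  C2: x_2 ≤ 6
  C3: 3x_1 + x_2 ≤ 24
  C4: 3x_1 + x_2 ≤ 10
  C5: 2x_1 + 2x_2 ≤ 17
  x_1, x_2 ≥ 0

Evaluate the objective at each vertex of the feasible region:
  z(0, 0) = 0
  z(3.333, 0) = 6.667
  z(1.333, 6) = -45.33
  z(0, 6) = -48  ←
The minimum is at x_1 = 0, x_2 = 6.

x_1 = 0, x_2 = 6, z = -48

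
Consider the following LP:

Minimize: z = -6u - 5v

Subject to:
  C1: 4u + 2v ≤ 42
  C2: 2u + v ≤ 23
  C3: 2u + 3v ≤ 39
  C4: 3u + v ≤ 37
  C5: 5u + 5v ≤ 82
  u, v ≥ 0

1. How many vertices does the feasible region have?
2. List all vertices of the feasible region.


1. 4
2. (0, 0), (10.5, 0), (6, 9), (0, 13)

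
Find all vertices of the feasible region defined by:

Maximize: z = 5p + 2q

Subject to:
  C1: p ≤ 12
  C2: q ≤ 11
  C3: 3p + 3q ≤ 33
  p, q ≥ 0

(0, 0), (11, 0), (0, 11)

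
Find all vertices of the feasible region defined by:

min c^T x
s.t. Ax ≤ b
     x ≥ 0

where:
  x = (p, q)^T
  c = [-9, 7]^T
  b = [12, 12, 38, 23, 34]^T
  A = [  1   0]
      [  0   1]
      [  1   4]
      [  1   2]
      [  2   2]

(0, 0), (12, 0), (12, 5), (11, 6), (8, 7.5), (0, 9.5)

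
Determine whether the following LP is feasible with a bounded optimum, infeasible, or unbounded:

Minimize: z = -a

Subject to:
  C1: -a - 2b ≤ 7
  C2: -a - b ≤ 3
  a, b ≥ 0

Unbounded (objective can decrease without bound)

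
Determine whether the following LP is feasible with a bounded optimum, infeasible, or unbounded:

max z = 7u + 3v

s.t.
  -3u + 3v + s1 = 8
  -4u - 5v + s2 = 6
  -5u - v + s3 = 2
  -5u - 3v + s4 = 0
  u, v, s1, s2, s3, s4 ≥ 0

Unbounded (objective can increase without bound)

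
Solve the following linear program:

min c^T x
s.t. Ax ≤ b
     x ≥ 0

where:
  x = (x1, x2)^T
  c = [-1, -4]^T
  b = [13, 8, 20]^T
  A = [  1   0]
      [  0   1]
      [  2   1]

Evaluate the objective at each vertex of the feasible region:
  z(0, 0) = 0
  z(10, 0) = -10
  z(6, 8) = -38  ←
  z(0, 8) = -32
The minimum is at x1 = 6, x2 = 8.

x1 = 6, x2 = 8, z = -38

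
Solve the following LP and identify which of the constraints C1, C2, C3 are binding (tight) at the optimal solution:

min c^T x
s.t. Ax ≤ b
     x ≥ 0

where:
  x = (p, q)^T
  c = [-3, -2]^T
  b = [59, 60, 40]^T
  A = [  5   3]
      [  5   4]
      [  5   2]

At p = 4, q = 10, compute slack b - a·x for each constraint:
  C1: 59 − 50 = 9  (slack)
  C2: 60 − 60 = 0  (binding)
  C3: 40 − 40 = 0  (binding)

Optimal: p = 4, q = 10
Binding: C2, C3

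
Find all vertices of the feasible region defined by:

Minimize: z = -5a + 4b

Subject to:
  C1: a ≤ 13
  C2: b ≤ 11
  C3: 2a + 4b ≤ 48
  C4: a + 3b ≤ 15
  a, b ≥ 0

(0, 0), (13, 0), (13, 0.6667), (0, 5)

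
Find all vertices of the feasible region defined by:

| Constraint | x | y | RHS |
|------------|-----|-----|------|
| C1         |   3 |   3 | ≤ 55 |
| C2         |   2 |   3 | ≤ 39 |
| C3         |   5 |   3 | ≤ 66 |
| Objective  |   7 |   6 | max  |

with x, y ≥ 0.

(0, 0), (13.2, 0), (9, 7), (0, 13)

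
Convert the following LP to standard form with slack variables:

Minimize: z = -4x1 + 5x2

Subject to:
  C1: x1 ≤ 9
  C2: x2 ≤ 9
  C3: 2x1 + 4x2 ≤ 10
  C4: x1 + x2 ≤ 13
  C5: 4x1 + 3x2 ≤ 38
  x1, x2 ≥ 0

min z = -4x1 + 5x2

s.t.
  x1 + s1 = 9
  x2 + s2 = 9
  2x1 + 4x2 + s3 = 10
  x1 + x2 + s4 = 13
  4x1 + 3x2 + s5 = 38
  x1, x2, s1, s2, s3, s4, s5 ≥ 0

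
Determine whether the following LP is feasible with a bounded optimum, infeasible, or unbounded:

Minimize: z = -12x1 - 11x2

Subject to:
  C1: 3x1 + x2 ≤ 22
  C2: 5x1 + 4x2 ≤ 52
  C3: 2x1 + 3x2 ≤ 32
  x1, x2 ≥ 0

Feasible with a bounded optimal solution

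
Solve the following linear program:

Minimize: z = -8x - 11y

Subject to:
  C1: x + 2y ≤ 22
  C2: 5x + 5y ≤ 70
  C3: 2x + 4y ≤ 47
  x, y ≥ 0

Evaluate the objective at each vertex of the feasible region:
  z(0, 0) = 0
  z(14, 0) = -112
  z(6, 8) = -136  ←
  z(0, 11) = -121
The minimum is at x = 6, y = 8.

x = 6, y = 8, z = -136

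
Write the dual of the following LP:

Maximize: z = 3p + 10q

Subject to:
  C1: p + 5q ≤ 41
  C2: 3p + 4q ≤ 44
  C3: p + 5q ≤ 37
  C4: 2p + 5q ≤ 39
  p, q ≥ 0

Primal max cᵀx s.t. Ax ≤ b, x ≥ 0  →  Dual min bᵀy s.t. Aᵀy ≥ c, y ≥ 0.

Minimize: z = 41y1 + 44y2 + 37y3 + 39y4

Subject to:
  y1 + 3y2 + y3 + 2y4 ≥ 3
  5y1 + 4y2 + 5y3 + 5y4 ≥ 10
  y1, y2, y3, y4 ≥ 0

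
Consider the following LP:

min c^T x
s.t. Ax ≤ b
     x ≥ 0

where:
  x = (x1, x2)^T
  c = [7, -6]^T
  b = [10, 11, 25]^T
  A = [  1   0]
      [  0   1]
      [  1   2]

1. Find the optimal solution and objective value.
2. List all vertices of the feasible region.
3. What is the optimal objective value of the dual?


1. x1 = 0, x2 = 11, z = -66
2. (0, 0), (10, 0), (10, 7.5), (3, 11), (0, 11)
3. -66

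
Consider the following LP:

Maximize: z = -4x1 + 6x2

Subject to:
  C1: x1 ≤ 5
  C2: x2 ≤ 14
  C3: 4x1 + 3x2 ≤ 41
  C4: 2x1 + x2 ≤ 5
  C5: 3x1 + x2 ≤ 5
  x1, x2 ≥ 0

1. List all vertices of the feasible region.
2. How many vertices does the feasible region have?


1. (0, 0), (1.667, 0), (0, 5)
2. 3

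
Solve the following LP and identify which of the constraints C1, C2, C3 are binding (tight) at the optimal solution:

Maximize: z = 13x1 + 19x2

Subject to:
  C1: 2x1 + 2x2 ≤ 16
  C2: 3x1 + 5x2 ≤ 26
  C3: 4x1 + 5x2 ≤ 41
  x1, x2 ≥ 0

At x1 = 7, x2 = 1, compute slack b - a·x for each constraint:
  C1: 16 − 16 = 0  (binding)
  C2: 26 − 26 = 0  (binding)
  C3: 41 − 33 = 8  (slack)

Optimal: x1 = 7, x2 = 1
Binding: C1, C2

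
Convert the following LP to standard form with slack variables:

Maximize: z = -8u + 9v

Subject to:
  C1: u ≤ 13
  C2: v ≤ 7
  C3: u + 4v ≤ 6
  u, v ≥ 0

max z = -8u + 9v

s.t.
  u + s1 = 13
  v + s2 = 7
  u + 4v + s3 = 6
  u, v, s1, s2, s3 ≥ 0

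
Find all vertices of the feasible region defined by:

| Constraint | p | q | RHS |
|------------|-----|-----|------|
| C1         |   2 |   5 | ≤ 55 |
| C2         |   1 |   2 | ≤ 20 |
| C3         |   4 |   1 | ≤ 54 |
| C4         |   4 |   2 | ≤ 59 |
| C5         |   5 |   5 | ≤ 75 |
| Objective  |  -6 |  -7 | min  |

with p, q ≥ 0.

(0, 0), (13.5, 0), (13, 2), (10, 5), (0, 10)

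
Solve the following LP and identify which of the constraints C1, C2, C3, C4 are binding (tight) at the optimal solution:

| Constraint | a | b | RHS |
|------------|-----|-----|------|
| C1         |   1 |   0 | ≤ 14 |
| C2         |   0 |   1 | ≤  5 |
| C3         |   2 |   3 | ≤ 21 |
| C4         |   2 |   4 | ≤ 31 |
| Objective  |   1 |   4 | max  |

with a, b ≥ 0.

At a = 3, b = 5, compute slack b - a·x for each constraint:
  C1: 14 − 3 = 11  (slack)
  C2: 5 − 5 = 0  (binding)
  C3: 21 − 21 = 0  (binding)
  C4: 31 − 26 = 5  (slack)

Optimal: a = 3, b = 5
Binding: C2, C3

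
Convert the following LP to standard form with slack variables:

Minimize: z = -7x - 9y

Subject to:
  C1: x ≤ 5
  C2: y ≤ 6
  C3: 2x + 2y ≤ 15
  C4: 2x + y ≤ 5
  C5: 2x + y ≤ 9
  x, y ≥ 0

min z = -7x - 9y

s.t.
  x + s1 = 5
  y + s2 = 6
  2x + 2y + s3 = 15
  2x + y + s4 = 5
  2x + y + s5 = 9
  x, y, s1, s2, s3, s4, s5 ≥ 0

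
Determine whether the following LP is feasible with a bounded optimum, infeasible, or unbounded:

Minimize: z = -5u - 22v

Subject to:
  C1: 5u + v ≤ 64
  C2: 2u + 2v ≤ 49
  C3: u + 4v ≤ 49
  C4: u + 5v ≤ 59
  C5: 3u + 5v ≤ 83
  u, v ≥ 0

Feasible with a bounded optimal solution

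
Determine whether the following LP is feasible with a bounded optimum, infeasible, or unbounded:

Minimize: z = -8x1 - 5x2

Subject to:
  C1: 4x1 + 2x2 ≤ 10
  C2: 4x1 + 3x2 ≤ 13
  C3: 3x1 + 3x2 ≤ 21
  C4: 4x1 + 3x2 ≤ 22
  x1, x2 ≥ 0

Feasible with a bounded optimal solution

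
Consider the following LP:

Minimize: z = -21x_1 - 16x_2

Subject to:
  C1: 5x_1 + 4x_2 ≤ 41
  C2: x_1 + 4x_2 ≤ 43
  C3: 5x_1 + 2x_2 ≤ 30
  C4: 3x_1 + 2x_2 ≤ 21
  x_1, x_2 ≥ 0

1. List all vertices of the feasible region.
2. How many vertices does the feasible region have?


1. (0, 0), (6, 0), (4.5, 3.75), (1, 9), (0, 10.25)
2. 5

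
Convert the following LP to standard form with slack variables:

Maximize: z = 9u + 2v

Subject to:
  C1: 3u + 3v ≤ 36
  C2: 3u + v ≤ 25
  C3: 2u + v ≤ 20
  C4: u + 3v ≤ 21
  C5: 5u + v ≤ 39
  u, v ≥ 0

max z = 9u + 2v

s.t.
  3u + 3v + s1 = 36
  3u + v + s2 = 25
  2u + v + s3 = 20
  u + 3v + s4 = 21
  5u + v + s5 = 39
  u, v, s1, s2, s3, s4, s5 ≥ 0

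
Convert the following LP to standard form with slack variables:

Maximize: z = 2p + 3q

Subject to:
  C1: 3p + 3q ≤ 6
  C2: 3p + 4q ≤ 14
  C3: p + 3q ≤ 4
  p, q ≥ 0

max z = 2p + 3q

s.t.
  3p + 3q + s1 = 6
  3p + 4q + s2 = 14
  p + 3q + s3 = 4
  p, q, s1, s2, s3 ≥ 0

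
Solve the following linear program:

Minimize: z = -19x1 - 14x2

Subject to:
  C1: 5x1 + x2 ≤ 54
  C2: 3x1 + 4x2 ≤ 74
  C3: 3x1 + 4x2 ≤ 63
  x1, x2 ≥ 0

Evaluate the objective at each vertex of the feasible region:
  z(0, 0) = 0
  z(10.8, 0) = -205.2
  z(9, 9) = -297  ←
  z(0, 15.75) = -220.5
The minimum is at x1 = 9, x2 = 9.

x1 = 9, x2 = 9, z = -297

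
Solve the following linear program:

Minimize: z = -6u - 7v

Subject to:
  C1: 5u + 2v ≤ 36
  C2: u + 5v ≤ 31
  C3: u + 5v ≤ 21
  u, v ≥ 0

Evaluate the objective at each vertex of the feasible region:
  z(0, 0) = 0
  z(7.2, 0) = -43.2
  z(6, 3) = -57  ←
  z(0, 4.2) = -29.4
The minimum is at u = 6, v = 3.

u = 6, v = 3, z = -57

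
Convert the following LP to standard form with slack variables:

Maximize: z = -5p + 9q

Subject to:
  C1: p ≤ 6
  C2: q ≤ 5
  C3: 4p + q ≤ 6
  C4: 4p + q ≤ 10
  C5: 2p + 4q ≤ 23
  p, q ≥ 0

max z = -5p + 9q

s.t.
  p + s1 = 6
  q + s2 = 5
  4p + q + s3 = 6
  4p + q + s4 = 10
  2p + 4q + s5 = 23
  p, q, s1, s2, s3, s4, s5 ≥ 0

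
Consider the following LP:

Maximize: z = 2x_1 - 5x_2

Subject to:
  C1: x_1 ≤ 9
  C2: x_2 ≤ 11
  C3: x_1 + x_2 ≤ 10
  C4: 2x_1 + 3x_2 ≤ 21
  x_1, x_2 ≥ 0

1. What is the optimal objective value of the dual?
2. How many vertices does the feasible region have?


1. 18
2. 4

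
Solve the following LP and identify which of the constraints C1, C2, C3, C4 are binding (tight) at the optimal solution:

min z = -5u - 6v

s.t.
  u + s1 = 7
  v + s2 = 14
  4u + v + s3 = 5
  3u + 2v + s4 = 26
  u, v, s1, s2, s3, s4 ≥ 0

At u = 0, v = 5, compute slack b - a·x for each constraint:
  C1: 7 − 0 = 7  (slack)
  C2: 14 − 5 = 9  (slack)
  C3: 5 − 5 = 0  (binding)
  C4: 26 − 10 = 16  (slack)

Optimal: u = 0, v = 5
Binding: C3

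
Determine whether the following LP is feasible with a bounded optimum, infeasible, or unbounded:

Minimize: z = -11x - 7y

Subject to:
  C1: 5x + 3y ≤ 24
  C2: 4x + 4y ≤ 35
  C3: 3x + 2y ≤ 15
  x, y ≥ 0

Feasible with a bounded optimal solution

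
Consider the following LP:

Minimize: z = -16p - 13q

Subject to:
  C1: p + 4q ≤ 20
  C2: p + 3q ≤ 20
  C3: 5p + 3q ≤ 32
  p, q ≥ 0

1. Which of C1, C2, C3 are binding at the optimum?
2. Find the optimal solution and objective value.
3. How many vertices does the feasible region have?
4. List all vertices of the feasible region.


1. C1, C3
2. p = 4, q = 4, z = -116
3. 4
4. (0, 0), (6.4, 0), (4, 4), (0, 5)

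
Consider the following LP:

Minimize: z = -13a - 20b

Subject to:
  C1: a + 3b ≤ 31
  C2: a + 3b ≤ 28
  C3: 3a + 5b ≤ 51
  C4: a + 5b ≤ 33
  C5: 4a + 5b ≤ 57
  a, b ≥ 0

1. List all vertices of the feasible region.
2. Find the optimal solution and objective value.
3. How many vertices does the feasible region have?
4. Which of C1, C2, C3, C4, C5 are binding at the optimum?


1. (0, 0), (14.25, 0), (8, 5), (0, 6.6)
2. a = 8, b = 5, z = -204
3. 4
4. C4, C5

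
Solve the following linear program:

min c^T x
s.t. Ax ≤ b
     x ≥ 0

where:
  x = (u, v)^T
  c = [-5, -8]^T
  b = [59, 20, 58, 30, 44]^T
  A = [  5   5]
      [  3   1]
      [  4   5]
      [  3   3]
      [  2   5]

Evaluate the objective at each vertex of the feasible region:
  z(0, 0) = 0
  z(6.667, 0) = -33.33
  z(5, 5) = -65
  z(2, 8) = -74  ←
  z(0, 8.8) = -70.4
The minimum is at u = 2, v = 8.

u = 2, v = 8, z = -74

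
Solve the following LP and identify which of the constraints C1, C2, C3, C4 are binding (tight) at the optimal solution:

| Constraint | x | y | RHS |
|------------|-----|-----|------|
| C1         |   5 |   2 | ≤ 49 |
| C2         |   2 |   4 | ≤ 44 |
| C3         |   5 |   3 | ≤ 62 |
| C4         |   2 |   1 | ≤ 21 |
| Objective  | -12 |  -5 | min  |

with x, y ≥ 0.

At x = 7, y = 7, compute slack b - a·x for each constraint:
  C1: 49 − 49 = 0  (binding)
  C2: 44 − 42 = 2  (slack)
  C3: 62 − 56 = 6  (slack)
  C4: 21 − 21 = 0  (binding)

Optimal: x = 7, y = 7
Binding: C1, C4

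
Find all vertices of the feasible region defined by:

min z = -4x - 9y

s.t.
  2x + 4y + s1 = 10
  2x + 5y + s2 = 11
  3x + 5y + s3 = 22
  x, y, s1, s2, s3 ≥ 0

(0, 0), (5, 0), (3, 1), (0, 2.2)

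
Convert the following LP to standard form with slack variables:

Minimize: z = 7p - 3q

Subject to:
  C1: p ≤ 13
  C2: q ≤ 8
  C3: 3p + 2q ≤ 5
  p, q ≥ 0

min z = 7p - 3q

s.t.
  p + s1 = 13
  q + s2 = 8
  3p + 2q + s3 = 5
  p, q, s1, s2, s3 ≥ 0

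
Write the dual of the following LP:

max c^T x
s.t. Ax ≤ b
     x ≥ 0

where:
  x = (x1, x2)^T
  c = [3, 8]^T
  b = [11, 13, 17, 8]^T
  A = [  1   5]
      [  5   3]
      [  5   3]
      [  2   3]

Primal max cᵀx s.t. Ax ≤ b, x ≥ 0  →  Dual min bᵀy s.t. Aᵀy ≥ c, y ≥ 0.

Minimize: z = 11y1 + 13y2 + 17y3 + 8y4

Subject to:
  y1 + 5y2 + 5y3 + 2y4 ≥ 3
  5y1 + 3y2 + 3y3 + 3y4 ≥ 8
  y1, y2, y3, y4 ≥ 0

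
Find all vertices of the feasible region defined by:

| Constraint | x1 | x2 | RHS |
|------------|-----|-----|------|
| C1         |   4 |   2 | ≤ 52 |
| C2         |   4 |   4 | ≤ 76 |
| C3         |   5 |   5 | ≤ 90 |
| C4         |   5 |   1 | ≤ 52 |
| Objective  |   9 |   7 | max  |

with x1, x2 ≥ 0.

(0, 0), (10.4, 0), (8.667, 8.667), (8, 10), (0, 18)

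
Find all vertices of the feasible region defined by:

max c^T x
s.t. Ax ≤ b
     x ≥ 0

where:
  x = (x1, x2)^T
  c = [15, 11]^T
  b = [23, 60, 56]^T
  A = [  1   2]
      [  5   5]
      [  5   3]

(0, 0), (11.2, 0), (10, 2), (1, 11), (0, 11.5)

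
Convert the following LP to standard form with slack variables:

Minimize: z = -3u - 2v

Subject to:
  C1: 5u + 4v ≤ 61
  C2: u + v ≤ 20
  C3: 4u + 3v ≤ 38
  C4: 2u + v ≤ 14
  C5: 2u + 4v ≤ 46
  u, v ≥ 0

min z = -3u - 2v

s.t.
  5u + 4v + s1 = 61
  u + v + s2 = 20
  4u + 3v + s3 = 38
  2u + v + s4 = 14
  2u + 4v + s5 = 46
  u, v, s1, s2, s3, s4, s5 ≥ 0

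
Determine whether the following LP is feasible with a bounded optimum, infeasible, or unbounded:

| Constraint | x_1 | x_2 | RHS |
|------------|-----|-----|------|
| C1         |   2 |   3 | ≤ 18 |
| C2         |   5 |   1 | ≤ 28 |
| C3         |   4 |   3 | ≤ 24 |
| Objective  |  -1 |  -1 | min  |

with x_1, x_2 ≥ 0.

Feasible with a bounded optimal solution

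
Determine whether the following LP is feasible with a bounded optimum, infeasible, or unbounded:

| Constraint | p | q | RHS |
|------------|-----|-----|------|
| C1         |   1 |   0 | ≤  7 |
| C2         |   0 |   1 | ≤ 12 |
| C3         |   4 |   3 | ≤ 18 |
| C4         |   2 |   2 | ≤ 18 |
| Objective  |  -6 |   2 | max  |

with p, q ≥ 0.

Feasible with a bounded optimal solution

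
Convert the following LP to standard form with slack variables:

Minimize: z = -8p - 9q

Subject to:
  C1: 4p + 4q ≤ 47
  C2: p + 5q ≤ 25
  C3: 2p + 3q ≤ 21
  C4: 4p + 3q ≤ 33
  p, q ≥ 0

min z = -8p - 9q

s.t.
  4p + 4q + s1 = 47
  p + 5q + s2 = 25
  2p + 3q + s3 = 21
  4p + 3q + s4 = 33
  p, q, s1, s2, s3, s4 ≥ 0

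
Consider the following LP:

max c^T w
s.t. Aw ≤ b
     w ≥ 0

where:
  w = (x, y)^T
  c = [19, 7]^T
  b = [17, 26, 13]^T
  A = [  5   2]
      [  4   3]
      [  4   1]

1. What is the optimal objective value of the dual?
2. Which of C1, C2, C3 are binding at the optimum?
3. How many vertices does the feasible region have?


1. 64
2. C1, C3
3. 4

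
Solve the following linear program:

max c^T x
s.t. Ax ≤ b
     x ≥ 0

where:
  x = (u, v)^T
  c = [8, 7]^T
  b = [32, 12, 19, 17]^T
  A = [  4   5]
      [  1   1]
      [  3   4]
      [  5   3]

Evaluate the objective at each vertex of the feasible region:
  z(0, 0) = 0
  z(3.4, 0) = 27.2
  z(1, 4) = 36  ←
  z(0, 4.75) = 33.25
The maximum is at u = 1, v = 4.

u = 1, v = 4, z = 36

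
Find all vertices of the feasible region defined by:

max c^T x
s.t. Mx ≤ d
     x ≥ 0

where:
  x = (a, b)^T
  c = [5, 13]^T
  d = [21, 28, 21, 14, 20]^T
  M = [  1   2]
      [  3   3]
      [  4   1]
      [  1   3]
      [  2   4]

(0, 0), (5.25, 0), (4.571, 2.714), (2, 4), (0, 4.667)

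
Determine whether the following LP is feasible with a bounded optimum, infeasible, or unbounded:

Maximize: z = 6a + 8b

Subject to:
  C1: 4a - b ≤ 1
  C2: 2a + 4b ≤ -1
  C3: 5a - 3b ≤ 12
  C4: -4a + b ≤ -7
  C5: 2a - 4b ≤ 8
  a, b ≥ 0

Infeasible (no feasible solution exists)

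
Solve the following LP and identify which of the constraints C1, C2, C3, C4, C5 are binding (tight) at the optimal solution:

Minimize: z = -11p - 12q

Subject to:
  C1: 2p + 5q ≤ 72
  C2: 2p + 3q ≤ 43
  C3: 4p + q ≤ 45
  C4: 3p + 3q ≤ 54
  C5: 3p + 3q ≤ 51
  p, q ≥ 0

At p = 8, q = 9, compute slack b - a·x for each constraint:
  C1: 72 − 61 = 11  (slack)
  C2: 43 − 43 = 0  (binding)
  C3: 45 − 41 = 4  (slack)
  C4: 54 − 51 = 3  (slack)
  C5: 51 − 51 = 0  (binding)

Optimal: p = 8, q = 9
Binding: C2, C5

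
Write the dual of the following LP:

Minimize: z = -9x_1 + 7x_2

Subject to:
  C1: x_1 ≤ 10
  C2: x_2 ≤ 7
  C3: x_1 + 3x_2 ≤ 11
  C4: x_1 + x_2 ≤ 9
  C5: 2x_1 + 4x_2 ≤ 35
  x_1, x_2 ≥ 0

Primal min cᵀx s.t. Ax ≤ b, x ≥ 0  →  Dual max −bᵀy s.t. Aᵀy ≥ −c, y ≥ 0.

Maximize: z = -10y1 - 7y2 - 11y3 - 9y4 - 35y5

Subject to:
  y1 + y3 + y4 + 2y5 ≥ 9
  y2 + 3y3 + y4 + 4y5 ≥ -7
  y1, y2, y3, y4, y5 ≥ 0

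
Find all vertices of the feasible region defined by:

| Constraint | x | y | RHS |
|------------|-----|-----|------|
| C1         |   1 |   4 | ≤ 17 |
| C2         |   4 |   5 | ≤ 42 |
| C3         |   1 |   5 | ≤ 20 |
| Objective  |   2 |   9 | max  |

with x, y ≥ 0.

(0, 0), (10.5, 0), (7.545, 2.364), (5, 3), (0, 4)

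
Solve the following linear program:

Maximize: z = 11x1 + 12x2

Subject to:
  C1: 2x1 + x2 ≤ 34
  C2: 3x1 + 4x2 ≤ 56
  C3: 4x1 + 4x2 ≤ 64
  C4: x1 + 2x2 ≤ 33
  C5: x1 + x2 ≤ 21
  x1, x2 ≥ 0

Evaluate the objective at each vertex of the feasible region:
  z(0, 0) = 0
  z(16, 0) = 176
  z(8, 8) = 184  ←
  z(0, 14) = 168
The maximum is at x1 = 8, x2 = 8.

x1 = 8, x2 = 8, z = 184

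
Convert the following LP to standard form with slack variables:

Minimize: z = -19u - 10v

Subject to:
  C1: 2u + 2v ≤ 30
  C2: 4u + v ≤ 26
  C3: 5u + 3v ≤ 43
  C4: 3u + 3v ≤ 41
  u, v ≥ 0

min z = -19u - 10v

s.t.
  2u + 2v + s1 = 30
  4u + v + s2 = 26
  5u + 3v + s3 = 43
  3u + 3v + s4 = 41
  u, v, s1, s2, s3, s4 ≥ 0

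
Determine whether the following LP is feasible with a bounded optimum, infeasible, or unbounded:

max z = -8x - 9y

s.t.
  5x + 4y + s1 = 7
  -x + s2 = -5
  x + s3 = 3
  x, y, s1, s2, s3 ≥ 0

Infeasible (no feasible solution exists)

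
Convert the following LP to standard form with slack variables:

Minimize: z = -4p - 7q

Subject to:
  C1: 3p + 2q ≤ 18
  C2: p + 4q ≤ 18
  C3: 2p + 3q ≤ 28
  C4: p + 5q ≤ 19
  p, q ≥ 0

min z = -4p - 7q

s.t.
  3p + 2q + s1 = 18
  p + 4q + s2 = 18
  2p + 3q + s3 = 28
  p + 5q + s4 = 19
  p, q, s1, s2, s3, s4 ≥ 0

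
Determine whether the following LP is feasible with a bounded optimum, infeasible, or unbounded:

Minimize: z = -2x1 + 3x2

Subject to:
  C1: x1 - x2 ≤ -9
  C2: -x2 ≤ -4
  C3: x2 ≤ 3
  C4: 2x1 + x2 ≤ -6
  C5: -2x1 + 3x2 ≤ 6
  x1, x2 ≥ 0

Infeasible (no feasible solution exists)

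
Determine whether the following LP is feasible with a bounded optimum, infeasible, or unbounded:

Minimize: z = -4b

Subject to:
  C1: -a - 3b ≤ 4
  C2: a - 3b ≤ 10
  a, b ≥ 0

Unbounded (objective can decrease without bound)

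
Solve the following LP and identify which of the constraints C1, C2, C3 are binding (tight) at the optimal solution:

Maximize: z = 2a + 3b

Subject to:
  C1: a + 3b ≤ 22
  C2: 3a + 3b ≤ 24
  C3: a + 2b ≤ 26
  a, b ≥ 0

At a = 1, b = 7, compute slack b - a·x for each constraint:
  C1: 22 − 22 = 0  (binding)
  C2: 24 − 24 = 0  (binding)
  C3: 26 − 15 = 11  (slack)

Optimal: a = 1, b = 7
Binding: C1, C2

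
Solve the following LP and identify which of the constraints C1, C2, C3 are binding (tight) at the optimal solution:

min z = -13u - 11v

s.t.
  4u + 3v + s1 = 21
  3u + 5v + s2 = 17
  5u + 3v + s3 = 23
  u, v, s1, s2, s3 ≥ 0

At u = 4, v = 1, compute slack b - a·x for each constraint:
  C1: 21 − 19 = 2  (slack)
  C2: 17 − 17 = 0  (binding)
  C3: 23 − 23 = 0  (binding)

Optimal: u = 4, v = 1
Binding: C2, C3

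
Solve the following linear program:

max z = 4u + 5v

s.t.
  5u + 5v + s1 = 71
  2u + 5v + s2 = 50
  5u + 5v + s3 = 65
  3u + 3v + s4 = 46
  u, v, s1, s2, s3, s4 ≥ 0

Evaluate the objective at each vertex of the feasible region:
  z(0, 0) = 0
  z(13, 0) = 52
  z(5, 8) = 60  ←
  z(0, 10) = 50
The maximum is at u = 5, v = 8.

u = 5, v = 8, z = 60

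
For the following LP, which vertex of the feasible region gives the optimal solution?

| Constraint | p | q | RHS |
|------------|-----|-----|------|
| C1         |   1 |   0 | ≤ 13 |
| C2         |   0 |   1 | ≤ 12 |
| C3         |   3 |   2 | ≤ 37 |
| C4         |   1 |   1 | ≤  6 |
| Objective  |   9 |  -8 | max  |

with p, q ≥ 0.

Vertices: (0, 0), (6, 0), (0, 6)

Evaluate the objective at each vertex of the feasible region:
  z(0, 0) = 0
  z(6, 0) = 54  ←
  z(0, 6) = -48
The maximum is at p = 6, q = 0.

(6, 0)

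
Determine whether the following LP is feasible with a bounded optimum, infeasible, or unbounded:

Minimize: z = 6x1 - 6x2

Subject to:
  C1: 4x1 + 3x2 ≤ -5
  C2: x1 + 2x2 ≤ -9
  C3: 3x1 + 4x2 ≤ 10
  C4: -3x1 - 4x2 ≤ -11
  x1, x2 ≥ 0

Infeasible (no feasible solution exists)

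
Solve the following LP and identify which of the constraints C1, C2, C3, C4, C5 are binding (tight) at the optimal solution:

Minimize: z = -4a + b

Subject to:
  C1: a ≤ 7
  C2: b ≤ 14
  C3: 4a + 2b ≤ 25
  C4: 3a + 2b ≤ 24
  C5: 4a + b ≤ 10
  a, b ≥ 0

At a = 2.5, b = 0, compute slack b - a·x for each constraint:
  C1: 7 − 2.5 = 4.5  (slack)
  C2: 14 − 0 = 14  (slack)
  C3: 25 − 10 = 15  (slack)
  C4: 24 − 7.5 = 16.5  (slack)
  C5: 10 − 10 = 0  (binding)

Optimal: a = 2.5, b = 0
Binding: C5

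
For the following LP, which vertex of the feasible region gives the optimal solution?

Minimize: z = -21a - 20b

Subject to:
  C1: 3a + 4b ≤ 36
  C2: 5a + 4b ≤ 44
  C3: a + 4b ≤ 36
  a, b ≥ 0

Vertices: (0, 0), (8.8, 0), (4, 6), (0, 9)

Evaluate the objective at each vertex of the feasible region:
  z(0, 0) = 0
  z(8.8, 0) = -184.8
  z(4, 6) = -204  ←
  z(0, 9) = -180
The minimum is at a = 4, b = 6.

(4, 6)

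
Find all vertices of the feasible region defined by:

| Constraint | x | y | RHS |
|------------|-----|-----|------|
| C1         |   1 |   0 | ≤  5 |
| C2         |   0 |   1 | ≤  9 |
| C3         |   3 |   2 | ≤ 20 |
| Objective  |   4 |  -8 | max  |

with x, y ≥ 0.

(0, 0), (5, 0), (5, 2.5), (0.6667, 9), (0, 9)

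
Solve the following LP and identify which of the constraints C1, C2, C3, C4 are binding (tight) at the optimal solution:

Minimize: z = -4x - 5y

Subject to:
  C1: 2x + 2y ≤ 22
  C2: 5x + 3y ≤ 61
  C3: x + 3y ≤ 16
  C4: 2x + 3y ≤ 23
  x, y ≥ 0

At x = 10, y = 1, compute slack b - a·x for each constraint:
  C1: 22 − 22 = 0  (binding)
  C2: 61 − 53 = 8  (slack)
  C3: 16 − 13 = 3  (slack)
  C4: 23 − 23 = 0  (binding)

Optimal: x = 10, y = 1
Binding: C1, C4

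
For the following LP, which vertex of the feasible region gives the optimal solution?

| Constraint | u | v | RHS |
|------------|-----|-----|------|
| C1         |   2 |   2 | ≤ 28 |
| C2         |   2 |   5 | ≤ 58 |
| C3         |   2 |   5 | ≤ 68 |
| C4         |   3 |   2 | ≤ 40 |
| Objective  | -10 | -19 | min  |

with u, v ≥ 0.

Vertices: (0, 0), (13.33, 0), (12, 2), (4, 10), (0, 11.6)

Evaluate the objective at each vertex of the feasible region:
  z(0, 0) = 0
  z(13.33, 0) = -133.3
  z(12, 2) = -158
  z(4, 10) = -230  ←
  z(0, 11.6) = -220.4
The minimum is at u = 4, v = 10.

(4, 10)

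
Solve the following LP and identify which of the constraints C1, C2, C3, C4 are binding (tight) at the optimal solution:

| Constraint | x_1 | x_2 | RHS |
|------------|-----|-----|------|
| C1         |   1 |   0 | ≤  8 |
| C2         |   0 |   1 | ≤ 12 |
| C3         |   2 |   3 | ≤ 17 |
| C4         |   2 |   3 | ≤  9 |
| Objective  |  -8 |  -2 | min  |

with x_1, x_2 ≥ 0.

At x_1 = 4.5, x_2 = 0, compute slack b - a·x for each constraint:
  C1: 8 − 4.5 = 3.5  (slack)
  C2: 12 − 0 = 12  (slack)
  C3: 17 − 9 = 8  (slack)
  C4: 9 − 9 = 0  (binding)

Optimal: x_1 = 4.5, x_2 = 0
Binding: C4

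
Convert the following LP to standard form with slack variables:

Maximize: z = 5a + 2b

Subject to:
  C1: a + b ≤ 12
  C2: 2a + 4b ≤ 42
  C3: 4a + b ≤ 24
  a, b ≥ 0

max z = 5a + 2b

s.t.
  a + b + s1 = 12
  2a + 4b + s2 = 42
  4a + b + s3 = 24
  a, b, s1, s2, s3 ≥ 0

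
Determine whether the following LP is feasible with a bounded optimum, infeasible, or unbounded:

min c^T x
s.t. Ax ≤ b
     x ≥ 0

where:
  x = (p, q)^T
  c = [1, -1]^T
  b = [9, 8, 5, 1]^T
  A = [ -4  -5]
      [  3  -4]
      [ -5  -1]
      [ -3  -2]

Unbounded (objective can decrease without bound)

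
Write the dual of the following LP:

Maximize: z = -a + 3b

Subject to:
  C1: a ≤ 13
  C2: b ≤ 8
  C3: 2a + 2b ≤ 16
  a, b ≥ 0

Primal max cᵀx s.t. Ax ≤ b, x ≥ 0  →  Dual min bᵀy s.t. Aᵀy ≥ c, y ≥ 0.

Minimize: z = 13y1 + 8y2 + 16y3

Subject to:
  y1 + 2y3 ≥ -1
  y2 + 2y3 ≥ 3
  y1, y2, y3 ≥ 0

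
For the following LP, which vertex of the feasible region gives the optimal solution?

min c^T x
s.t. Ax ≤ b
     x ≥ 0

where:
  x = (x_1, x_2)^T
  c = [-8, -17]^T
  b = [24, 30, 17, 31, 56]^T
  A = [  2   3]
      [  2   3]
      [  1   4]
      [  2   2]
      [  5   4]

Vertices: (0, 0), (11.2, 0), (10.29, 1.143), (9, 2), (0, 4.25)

Evaluate the objective at each vertex of the feasible region:
  z(0, 0) = 0
  z(11.2, 0) = -89.6
  z(10.29, 1.143) = -101.7
  z(9, 2) = -106  ←
  z(0, 4.25) = -72.25
The minimum is at x_1 = 9, x_2 = 2.

(9, 2)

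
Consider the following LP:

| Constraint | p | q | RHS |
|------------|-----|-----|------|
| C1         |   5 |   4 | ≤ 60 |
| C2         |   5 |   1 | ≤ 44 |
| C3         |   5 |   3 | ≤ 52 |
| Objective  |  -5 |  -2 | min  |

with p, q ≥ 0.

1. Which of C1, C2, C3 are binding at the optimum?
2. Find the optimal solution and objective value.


1. C2, C3
2. p = 8, q = 4, z = -48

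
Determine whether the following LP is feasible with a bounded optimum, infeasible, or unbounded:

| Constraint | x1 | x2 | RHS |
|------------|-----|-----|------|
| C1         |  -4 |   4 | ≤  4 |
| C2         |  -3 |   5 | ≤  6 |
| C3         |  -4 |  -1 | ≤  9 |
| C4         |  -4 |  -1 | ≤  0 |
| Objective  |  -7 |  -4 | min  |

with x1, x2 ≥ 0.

Unbounded (objective can decrease without bound)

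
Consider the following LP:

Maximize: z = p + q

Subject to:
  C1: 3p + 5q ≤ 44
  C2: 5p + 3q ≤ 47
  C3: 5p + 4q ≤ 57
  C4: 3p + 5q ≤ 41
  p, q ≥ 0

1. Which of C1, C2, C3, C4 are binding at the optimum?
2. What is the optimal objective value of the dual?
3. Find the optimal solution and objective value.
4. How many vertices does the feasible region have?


1. C2, C4
2. 11
3. p = 7, q = 4, z = 11
4. 4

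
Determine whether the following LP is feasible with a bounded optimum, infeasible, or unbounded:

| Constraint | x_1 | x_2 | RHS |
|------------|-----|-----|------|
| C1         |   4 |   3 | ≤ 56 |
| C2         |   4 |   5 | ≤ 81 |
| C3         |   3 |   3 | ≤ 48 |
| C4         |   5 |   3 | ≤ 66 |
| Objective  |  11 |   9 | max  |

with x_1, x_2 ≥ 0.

Feasible with a bounded optimal solution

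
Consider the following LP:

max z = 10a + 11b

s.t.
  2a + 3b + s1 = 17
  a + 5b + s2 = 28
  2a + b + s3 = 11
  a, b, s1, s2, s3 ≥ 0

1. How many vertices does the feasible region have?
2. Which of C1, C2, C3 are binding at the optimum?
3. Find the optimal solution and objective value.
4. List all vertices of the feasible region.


1. 5
2. C1, C3
3. a = 4, b = 3, z = 73
4. (0, 0), (5.5, 0), (4, 3), (0.1429, 5.571), (0, 5.6)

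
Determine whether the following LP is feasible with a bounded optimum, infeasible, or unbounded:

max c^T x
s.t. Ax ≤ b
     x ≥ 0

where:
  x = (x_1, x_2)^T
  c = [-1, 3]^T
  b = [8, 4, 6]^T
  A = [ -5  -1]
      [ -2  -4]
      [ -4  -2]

Unbounded (objective can increase without bound)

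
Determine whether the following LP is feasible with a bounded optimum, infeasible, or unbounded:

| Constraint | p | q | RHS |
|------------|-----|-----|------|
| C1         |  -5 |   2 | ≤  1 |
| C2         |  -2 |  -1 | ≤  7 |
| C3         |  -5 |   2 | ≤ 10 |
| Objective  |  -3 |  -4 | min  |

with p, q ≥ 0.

Unbounded (objective can decrease without bound)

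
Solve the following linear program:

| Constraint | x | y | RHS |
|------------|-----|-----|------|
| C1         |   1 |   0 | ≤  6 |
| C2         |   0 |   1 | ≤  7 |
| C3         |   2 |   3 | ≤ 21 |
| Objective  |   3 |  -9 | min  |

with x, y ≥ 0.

Evaluate the objective at each vertex of the feasible region:
  z(0, 0) = 0
  z(6, 0) = 18
  z(6, 3) = -9
  z(0, 7) = -63  ←
The minimum is at x = 0, y = 7.

x = 0, y = 7, z = -63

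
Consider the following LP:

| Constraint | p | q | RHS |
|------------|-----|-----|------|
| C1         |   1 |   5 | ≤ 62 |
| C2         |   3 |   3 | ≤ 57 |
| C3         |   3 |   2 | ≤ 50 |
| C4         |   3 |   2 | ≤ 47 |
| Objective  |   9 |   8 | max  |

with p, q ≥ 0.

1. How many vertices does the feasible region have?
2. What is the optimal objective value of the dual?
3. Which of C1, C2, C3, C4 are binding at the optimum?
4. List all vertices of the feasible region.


1. 5
2. 161
3. C2, C4
4. (0, 0), (15.67, 0), (9, 10), (8.25, 10.75), (0, 12.4)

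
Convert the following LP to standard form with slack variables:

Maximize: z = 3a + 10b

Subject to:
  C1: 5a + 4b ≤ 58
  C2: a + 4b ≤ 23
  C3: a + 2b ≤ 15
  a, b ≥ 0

max z = 3a + 10b

s.t.
  5a + 4b + s1 = 58
  a + 4b + s2 = 23
  a + 2b + s3 = 15
  a, b, s1, s2, s3 ≥ 0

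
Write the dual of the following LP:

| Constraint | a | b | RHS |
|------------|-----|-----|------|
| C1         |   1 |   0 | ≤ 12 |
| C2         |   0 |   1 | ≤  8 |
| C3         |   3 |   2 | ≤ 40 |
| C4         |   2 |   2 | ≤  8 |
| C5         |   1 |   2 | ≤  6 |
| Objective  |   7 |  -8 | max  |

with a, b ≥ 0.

Primal max cᵀx s.t. Ax ≤ b, x ≥ 0  →  Dual min bᵀy s.t. Aᵀy ≥ c, y ≥ 0.

Minimize: z = 12y1 + 8y2 + 40y3 + 8y4 + 6y5

Subject to:
  y1 + 3y3 + 2y4 + y5 ≥ 7
  y2 + 2y3 + 2y4 + 2y5 ≥ -8
  y1, y2, y3, y4, y5 ≥ 0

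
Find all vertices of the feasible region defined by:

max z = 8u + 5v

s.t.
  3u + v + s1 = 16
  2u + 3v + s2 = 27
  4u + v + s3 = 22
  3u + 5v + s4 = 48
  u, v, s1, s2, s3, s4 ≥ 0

(0, 0), (5.333, 0), (3, 7), (0, 9)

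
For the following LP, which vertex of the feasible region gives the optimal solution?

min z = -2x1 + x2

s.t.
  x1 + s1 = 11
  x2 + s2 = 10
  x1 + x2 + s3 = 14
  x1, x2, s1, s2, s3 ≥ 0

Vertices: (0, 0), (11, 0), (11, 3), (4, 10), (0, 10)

Evaluate the objective at each vertex of the feasible region:
  z(0, 0) = 0
  z(11, 0) = -22  ←
  z(11, 3) = -19
  z(4, 10) = 2
  z(0, 10) = 10
The minimum is at x1 = 11, x2 = 0.

(11, 0)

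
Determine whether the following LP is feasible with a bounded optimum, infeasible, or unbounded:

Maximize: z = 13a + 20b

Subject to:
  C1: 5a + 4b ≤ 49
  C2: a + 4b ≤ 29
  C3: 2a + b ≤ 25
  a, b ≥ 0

Feasible with a bounded optimal solution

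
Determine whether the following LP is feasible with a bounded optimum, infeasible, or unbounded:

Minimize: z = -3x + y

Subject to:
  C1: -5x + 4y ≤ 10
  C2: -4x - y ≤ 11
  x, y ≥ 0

Unbounded (objective can decrease without bound)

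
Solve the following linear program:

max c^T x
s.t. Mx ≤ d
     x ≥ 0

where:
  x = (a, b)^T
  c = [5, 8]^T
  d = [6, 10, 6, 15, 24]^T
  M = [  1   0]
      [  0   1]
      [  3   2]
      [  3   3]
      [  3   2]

Evaluate the objective at each vertex of the feasible region:
  z(0, 0) = 0
  z(2, 0) = 10
  z(0, 3) = 24  ←
The maximum is at a = 0, b = 3.

a = 0, b = 3, z = 24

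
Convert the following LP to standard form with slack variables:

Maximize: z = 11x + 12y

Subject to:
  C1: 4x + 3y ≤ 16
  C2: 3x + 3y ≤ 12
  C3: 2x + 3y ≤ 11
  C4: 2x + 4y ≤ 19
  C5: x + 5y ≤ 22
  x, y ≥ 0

max z = 11x + 12y

s.t.
  4x + 3y + s1 = 16
  3x + 3y + s2 = 12
  2x + 3y + s3 = 11
  2x + 4y + s4 = 19
  x + 5y + s5 = 22
  x, y, s1, s2, s3, s4, s5 ≥ 0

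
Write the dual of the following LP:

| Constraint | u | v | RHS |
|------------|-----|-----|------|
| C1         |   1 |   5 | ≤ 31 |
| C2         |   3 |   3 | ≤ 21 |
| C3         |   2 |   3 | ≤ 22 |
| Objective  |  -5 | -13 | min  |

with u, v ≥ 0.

Primal min cᵀx s.t. Ax ≤ b, x ≥ 0  →  Dual max −bᵀy s.t. Aᵀy ≥ −c, y ≥ 0.

Maximize: z = -31y1 - 21y2 - 22y3

Subject to:
  y1 + 3y2 + 2y3 ≥ 5
  5y1 + 3y2 + 3y3 ≥ 13
  y1, y2, y3 ≥ 0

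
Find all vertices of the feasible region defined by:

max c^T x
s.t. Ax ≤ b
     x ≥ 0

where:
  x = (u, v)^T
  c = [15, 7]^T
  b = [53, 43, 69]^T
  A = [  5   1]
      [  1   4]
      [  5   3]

(0, 0), (10.6, 0), (9, 8), (8.647, 8.588), (0, 10.75)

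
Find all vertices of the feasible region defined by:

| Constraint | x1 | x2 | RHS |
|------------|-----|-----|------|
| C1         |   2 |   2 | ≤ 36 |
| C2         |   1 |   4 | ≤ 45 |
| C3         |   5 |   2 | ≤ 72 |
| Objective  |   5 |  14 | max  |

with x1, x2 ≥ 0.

(0, 0), (14.4, 0), (12, 6), (9, 9), (0, 11.25)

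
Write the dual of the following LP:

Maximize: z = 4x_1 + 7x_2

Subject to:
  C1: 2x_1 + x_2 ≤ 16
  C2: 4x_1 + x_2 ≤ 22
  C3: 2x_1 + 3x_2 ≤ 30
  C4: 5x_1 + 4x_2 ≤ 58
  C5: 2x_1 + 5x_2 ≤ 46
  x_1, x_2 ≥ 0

Primal max cᵀx s.t. Ax ≤ b, x ≥ 0  →  Dual min bᵀy s.t. Aᵀy ≥ c, y ≥ 0.

Minimize: z = 16y1 + 22y2 + 30y3 + 58y4 + 46y5

Subject to:
  2y1 + 4y2 + 2y3 + 5y4 + 2y5 ≥ 4
  y1 + y2 + 3y3 + 4y4 + 5y5 ≥ 7
  y1, y2, y3, y4, y5 ≥ 0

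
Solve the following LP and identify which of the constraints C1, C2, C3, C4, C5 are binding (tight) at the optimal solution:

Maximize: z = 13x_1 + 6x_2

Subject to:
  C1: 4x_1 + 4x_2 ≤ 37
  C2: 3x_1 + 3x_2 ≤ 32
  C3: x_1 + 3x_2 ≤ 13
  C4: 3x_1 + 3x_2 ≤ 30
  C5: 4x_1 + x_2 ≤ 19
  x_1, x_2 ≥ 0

At x_1 = 4, x_2 = 3, compute slack b - a·x for each constraint:
  C1: 37 − 28 = 9  (slack)
  C2: 32 − 21 = 11  (slack)
  C3: 13 − 13 = 0  (binding)
  C4: 30 − 21 = 9  (slack)
  C5: 19 − 19 = 0  (binding)

Optimal: x_1 = 4, x_2 = 3
Binding: C3, C5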